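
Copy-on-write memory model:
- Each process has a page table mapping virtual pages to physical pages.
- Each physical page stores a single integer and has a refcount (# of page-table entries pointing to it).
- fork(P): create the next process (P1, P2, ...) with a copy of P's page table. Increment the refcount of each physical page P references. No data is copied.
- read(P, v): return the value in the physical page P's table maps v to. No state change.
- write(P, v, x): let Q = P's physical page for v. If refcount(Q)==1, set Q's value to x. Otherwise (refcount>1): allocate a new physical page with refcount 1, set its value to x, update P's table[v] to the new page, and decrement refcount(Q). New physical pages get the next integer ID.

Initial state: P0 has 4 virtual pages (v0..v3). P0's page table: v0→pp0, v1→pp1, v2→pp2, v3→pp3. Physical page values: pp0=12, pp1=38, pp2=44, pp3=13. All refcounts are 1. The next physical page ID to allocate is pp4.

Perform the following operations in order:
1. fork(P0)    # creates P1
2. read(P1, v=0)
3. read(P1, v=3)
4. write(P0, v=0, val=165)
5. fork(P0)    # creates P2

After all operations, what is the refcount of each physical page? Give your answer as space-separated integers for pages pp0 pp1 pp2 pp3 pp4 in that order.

Op 1: fork(P0) -> P1. 4 ppages; refcounts: pp0:2 pp1:2 pp2:2 pp3:2
Op 2: read(P1, v0) -> 12. No state change.
Op 3: read(P1, v3) -> 13. No state change.
Op 4: write(P0, v0, 165). refcount(pp0)=2>1 -> COPY to pp4. 5 ppages; refcounts: pp0:1 pp1:2 pp2:2 pp3:2 pp4:1
Op 5: fork(P0) -> P2. 5 ppages; refcounts: pp0:1 pp1:3 pp2:3 pp3:3 pp4:2

Answer: 1 3 3 3 2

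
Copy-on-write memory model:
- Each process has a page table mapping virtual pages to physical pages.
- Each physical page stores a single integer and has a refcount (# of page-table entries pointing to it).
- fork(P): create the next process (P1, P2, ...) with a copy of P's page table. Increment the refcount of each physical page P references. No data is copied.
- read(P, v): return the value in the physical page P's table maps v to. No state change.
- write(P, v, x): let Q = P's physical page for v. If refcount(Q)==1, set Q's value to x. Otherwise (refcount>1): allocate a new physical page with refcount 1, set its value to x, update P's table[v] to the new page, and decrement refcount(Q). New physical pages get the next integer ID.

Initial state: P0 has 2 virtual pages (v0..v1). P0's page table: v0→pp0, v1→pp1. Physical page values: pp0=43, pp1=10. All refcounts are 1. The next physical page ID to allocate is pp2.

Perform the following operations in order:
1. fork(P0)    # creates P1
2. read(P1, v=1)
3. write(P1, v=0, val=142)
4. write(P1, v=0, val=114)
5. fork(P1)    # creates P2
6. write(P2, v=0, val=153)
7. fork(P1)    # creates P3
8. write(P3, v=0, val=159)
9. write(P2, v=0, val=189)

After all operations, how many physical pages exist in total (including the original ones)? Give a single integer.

Answer: 5

Derivation:
Op 1: fork(P0) -> P1. 2 ppages; refcounts: pp0:2 pp1:2
Op 2: read(P1, v1) -> 10. No state change.
Op 3: write(P1, v0, 142). refcount(pp0)=2>1 -> COPY to pp2. 3 ppages; refcounts: pp0:1 pp1:2 pp2:1
Op 4: write(P1, v0, 114). refcount(pp2)=1 -> write in place. 3 ppages; refcounts: pp0:1 pp1:2 pp2:1
Op 5: fork(P1) -> P2. 3 ppages; refcounts: pp0:1 pp1:3 pp2:2
Op 6: write(P2, v0, 153). refcount(pp2)=2>1 -> COPY to pp3. 4 ppages; refcounts: pp0:1 pp1:3 pp2:1 pp3:1
Op 7: fork(P1) -> P3. 4 ppages; refcounts: pp0:1 pp1:4 pp2:2 pp3:1
Op 8: write(P3, v0, 159). refcount(pp2)=2>1 -> COPY to pp4. 5 ppages; refcounts: pp0:1 pp1:4 pp2:1 pp3:1 pp4:1
Op 9: write(P2, v0, 189). refcount(pp3)=1 -> write in place. 5 ppages; refcounts: pp0:1 pp1:4 pp2:1 pp3:1 pp4:1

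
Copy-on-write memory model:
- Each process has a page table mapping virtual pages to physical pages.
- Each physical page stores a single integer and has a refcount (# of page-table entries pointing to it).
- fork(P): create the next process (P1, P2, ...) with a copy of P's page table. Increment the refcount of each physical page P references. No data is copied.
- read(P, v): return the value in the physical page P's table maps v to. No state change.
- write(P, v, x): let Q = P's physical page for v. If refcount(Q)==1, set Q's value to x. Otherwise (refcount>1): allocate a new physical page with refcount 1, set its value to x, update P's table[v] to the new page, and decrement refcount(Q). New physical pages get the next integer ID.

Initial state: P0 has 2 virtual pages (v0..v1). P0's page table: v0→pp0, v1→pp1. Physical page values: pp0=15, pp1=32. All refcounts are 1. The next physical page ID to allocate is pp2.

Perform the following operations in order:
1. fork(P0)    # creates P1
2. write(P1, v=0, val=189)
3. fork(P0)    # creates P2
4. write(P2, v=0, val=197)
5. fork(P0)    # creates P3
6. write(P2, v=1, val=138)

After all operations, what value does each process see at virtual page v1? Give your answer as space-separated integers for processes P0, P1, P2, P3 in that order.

Answer: 32 32 138 32

Derivation:
Op 1: fork(P0) -> P1. 2 ppages; refcounts: pp0:2 pp1:2
Op 2: write(P1, v0, 189). refcount(pp0)=2>1 -> COPY to pp2. 3 ppages; refcounts: pp0:1 pp1:2 pp2:1
Op 3: fork(P0) -> P2. 3 ppages; refcounts: pp0:2 pp1:3 pp2:1
Op 4: write(P2, v0, 197). refcount(pp0)=2>1 -> COPY to pp3. 4 ppages; refcounts: pp0:1 pp1:3 pp2:1 pp3:1
Op 5: fork(P0) -> P3. 4 ppages; refcounts: pp0:2 pp1:4 pp2:1 pp3:1
Op 6: write(P2, v1, 138). refcount(pp1)=4>1 -> COPY to pp4. 5 ppages; refcounts: pp0:2 pp1:3 pp2:1 pp3:1 pp4:1
P0: v1 -> pp1 = 32
P1: v1 -> pp1 = 32
P2: v1 -> pp4 = 138
P3: v1 -> pp1 = 32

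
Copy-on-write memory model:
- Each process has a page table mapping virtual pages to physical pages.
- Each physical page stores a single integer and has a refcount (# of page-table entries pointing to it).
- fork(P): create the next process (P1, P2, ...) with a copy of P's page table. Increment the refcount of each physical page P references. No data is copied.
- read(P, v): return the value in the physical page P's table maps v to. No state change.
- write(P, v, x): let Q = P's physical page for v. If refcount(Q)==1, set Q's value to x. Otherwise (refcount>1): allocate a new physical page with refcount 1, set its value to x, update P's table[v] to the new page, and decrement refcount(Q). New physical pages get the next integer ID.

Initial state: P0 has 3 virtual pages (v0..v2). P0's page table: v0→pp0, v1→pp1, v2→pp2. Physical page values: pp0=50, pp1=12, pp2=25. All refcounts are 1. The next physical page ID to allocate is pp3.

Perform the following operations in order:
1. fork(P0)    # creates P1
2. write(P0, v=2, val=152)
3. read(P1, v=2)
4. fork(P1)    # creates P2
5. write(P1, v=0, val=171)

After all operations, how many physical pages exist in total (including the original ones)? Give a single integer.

Op 1: fork(P0) -> P1. 3 ppages; refcounts: pp0:2 pp1:2 pp2:2
Op 2: write(P0, v2, 152). refcount(pp2)=2>1 -> COPY to pp3. 4 ppages; refcounts: pp0:2 pp1:2 pp2:1 pp3:1
Op 3: read(P1, v2) -> 25. No state change.
Op 4: fork(P1) -> P2. 4 ppages; refcounts: pp0:3 pp1:3 pp2:2 pp3:1
Op 5: write(P1, v0, 171). refcount(pp0)=3>1 -> COPY to pp4. 5 ppages; refcounts: pp0:2 pp1:3 pp2:2 pp3:1 pp4:1

Answer: 5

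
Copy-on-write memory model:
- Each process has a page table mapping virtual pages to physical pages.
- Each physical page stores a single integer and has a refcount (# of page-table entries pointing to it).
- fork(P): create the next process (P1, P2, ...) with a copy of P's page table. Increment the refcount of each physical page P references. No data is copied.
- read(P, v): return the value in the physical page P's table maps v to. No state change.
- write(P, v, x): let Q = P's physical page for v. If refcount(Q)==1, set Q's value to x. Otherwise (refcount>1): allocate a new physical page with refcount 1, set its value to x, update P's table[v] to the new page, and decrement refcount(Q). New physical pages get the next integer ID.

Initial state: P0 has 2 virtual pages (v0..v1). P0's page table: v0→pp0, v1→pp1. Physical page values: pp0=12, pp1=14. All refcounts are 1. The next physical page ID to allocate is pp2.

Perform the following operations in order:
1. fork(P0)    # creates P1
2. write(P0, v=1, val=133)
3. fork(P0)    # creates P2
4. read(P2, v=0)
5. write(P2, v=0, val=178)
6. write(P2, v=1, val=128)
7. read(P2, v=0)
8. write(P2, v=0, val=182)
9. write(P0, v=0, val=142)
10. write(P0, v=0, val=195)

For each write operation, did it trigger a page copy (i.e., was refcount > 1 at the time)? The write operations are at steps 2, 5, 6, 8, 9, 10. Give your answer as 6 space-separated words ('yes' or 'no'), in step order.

Op 1: fork(P0) -> P1. 2 ppages; refcounts: pp0:2 pp1:2
Op 2: write(P0, v1, 133). refcount(pp1)=2>1 -> COPY to pp2. 3 ppages; refcounts: pp0:2 pp1:1 pp2:1
Op 3: fork(P0) -> P2. 3 ppages; refcounts: pp0:3 pp1:1 pp2:2
Op 4: read(P2, v0) -> 12. No state change.
Op 5: write(P2, v0, 178). refcount(pp0)=3>1 -> COPY to pp3. 4 ppages; refcounts: pp0:2 pp1:1 pp2:2 pp3:1
Op 6: write(P2, v1, 128). refcount(pp2)=2>1 -> COPY to pp4. 5 ppages; refcounts: pp0:2 pp1:1 pp2:1 pp3:1 pp4:1
Op 7: read(P2, v0) -> 178. No state change.
Op 8: write(P2, v0, 182). refcount(pp3)=1 -> write in place. 5 ppages; refcounts: pp0:2 pp1:1 pp2:1 pp3:1 pp4:1
Op 9: write(P0, v0, 142). refcount(pp0)=2>1 -> COPY to pp5. 6 ppages; refcounts: pp0:1 pp1:1 pp2:1 pp3:1 pp4:1 pp5:1
Op 10: write(P0, v0, 195). refcount(pp5)=1 -> write in place. 6 ppages; refcounts: pp0:1 pp1:1 pp2:1 pp3:1 pp4:1 pp5:1

yes yes yes no yes no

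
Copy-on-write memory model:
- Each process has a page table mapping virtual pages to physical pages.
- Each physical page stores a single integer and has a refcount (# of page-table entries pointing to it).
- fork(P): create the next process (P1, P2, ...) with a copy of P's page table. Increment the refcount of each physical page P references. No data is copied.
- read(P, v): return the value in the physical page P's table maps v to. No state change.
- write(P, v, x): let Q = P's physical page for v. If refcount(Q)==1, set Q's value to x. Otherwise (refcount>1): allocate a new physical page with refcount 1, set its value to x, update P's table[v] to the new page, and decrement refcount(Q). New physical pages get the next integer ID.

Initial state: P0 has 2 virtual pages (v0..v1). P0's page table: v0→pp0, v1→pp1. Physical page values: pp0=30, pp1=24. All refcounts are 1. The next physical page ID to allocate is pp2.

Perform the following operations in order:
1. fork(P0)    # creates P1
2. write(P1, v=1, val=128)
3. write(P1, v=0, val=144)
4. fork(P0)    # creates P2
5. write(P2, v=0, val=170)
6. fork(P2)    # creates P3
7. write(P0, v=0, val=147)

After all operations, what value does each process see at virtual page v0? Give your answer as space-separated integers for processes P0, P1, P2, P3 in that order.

Op 1: fork(P0) -> P1. 2 ppages; refcounts: pp0:2 pp1:2
Op 2: write(P1, v1, 128). refcount(pp1)=2>1 -> COPY to pp2. 3 ppages; refcounts: pp0:2 pp1:1 pp2:1
Op 3: write(P1, v0, 144). refcount(pp0)=2>1 -> COPY to pp3. 4 ppages; refcounts: pp0:1 pp1:1 pp2:1 pp3:1
Op 4: fork(P0) -> P2. 4 ppages; refcounts: pp0:2 pp1:2 pp2:1 pp3:1
Op 5: write(P2, v0, 170). refcount(pp0)=2>1 -> COPY to pp4. 5 ppages; refcounts: pp0:1 pp1:2 pp2:1 pp3:1 pp4:1
Op 6: fork(P2) -> P3. 5 ppages; refcounts: pp0:1 pp1:3 pp2:1 pp3:1 pp4:2
Op 7: write(P0, v0, 147). refcount(pp0)=1 -> write in place. 5 ppages; refcounts: pp0:1 pp1:3 pp2:1 pp3:1 pp4:2
P0: v0 -> pp0 = 147
P1: v0 -> pp3 = 144
P2: v0 -> pp4 = 170
P3: v0 -> pp4 = 170

Answer: 147 144 170 170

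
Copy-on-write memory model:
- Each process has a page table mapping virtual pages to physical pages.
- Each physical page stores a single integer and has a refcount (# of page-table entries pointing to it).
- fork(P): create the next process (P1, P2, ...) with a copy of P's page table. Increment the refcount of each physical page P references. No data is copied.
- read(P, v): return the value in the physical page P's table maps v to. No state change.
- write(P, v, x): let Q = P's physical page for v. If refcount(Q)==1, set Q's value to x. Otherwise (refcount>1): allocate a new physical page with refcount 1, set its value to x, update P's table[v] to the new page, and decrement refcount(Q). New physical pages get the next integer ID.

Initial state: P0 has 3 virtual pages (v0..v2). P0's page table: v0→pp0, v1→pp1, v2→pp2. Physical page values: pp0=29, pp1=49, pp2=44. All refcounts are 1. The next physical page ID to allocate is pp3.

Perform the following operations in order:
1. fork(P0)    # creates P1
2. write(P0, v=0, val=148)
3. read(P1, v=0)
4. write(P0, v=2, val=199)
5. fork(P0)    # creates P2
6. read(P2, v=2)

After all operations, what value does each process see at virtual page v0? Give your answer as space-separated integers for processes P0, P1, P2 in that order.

Answer: 148 29 148

Derivation:
Op 1: fork(P0) -> P1. 3 ppages; refcounts: pp0:2 pp1:2 pp2:2
Op 2: write(P0, v0, 148). refcount(pp0)=2>1 -> COPY to pp3. 4 ppages; refcounts: pp0:1 pp1:2 pp2:2 pp3:1
Op 3: read(P1, v0) -> 29. No state change.
Op 4: write(P0, v2, 199). refcount(pp2)=2>1 -> COPY to pp4. 5 ppages; refcounts: pp0:1 pp1:2 pp2:1 pp3:1 pp4:1
Op 5: fork(P0) -> P2. 5 ppages; refcounts: pp0:1 pp1:3 pp2:1 pp3:2 pp4:2
Op 6: read(P2, v2) -> 199. No state change.
P0: v0 -> pp3 = 148
P1: v0 -> pp0 = 29
P2: v0 -> pp3 = 148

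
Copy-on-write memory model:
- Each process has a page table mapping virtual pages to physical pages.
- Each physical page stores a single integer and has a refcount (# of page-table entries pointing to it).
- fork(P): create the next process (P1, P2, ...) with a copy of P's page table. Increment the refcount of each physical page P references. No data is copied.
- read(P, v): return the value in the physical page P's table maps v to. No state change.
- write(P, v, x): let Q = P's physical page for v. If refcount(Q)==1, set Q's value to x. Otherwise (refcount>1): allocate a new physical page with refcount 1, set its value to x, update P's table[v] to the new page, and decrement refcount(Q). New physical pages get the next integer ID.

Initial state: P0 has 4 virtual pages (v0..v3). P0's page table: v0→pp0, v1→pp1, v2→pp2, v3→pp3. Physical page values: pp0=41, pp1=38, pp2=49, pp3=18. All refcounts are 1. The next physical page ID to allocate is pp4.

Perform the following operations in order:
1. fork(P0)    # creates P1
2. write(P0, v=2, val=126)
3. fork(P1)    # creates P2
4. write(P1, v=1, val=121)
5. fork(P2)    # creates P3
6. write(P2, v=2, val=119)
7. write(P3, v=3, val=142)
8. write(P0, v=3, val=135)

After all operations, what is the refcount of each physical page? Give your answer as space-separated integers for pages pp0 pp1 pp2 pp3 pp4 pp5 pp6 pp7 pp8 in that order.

Answer: 4 3 2 2 1 1 1 1 1

Derivation:
Op 1: fork(P0) -> P1. 4 ppages; refcounts: pp0:2 pp1:2 pp2:2 pp3:2
Op 2: write(P0, v2, 126). refcount(pp2)=2>1 -> COPY to pp4. 5 ppages; refcounts: pp0:2 pp1:2 pp2:1 pp3:2 pp4:1
Op 3: fork(P1) -> P2. 5 ppages; refcounts: pp0:3 pp1:3 pp2:2 pp3:3 pp4:1
Op 4: write(P1, v1, 121). refcount(pp1)=3>1 -> COPY to pp5. 6 ppages; refcounts: pp0:3 pp1:2 pp2:2 pp3:3 pp4:1 pp5:1
Op 5: fork(P2) -> P3. 6 ppages; refcounts: pp0:4 pp1:3 pp2:3 pp3:4 pp4:1 pp5:1
Op 6: write(P2, v2, 119). refcount(pp2)=3>1 -> COPY to pp6. 7 ppages; refcounts: pp0:4 pp1:3 pp2:2 pp3:4 pp4:1 pp5:1 pp6:1
Op 7: write(P3, v3, 142). refcount(pp3)=4>1 -> COPY to pp7. 8 ppages; refcounts: pp0:4 pp1:3 pp2:2 pp3:3 pp4:1 pp5:1 pp6:1 pp7:1
Op 8: write(P0, v3, 135). refcount(pp3)=3>1 -> COPY to pp8. 9 ppages; refcounts: pp0:4 pp1:3 pp2:2 pp3:2 pp4:1 pp5:1 pp6:1 pp7:1 pp8:1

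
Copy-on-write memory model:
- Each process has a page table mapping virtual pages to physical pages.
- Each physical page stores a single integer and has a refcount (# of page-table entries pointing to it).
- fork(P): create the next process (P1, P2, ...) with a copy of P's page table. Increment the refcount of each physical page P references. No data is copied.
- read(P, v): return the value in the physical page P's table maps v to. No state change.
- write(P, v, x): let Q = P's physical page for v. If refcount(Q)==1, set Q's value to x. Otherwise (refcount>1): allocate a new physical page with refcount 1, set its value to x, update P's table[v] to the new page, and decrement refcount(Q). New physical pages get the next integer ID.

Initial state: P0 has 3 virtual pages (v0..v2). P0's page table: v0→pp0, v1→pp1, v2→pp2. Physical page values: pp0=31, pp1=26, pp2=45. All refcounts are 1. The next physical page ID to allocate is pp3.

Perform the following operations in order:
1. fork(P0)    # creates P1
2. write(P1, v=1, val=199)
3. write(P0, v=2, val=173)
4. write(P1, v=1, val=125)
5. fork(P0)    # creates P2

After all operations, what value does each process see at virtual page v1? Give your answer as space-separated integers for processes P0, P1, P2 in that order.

Answer: 26 125 26

Derivation:
Op 1: fork(P0) -> P1. 3 ppages; refcounts: pp0:2 pp1:2 pp2:2
Op 2: write(P1, v1, 199). refcount(pp1)=2>1 -> COPY to pp3. 4 ppages; refcounts: pp0:2 pp1:1 pp2:2 pp3:1
Op 3: write(P0, v2, 173). refcount(pp2)=2>1 -> COPY to pp4. 5 ppages; refcounts: pp0:2 pp1:1 pp2:1 pp3:1 pp4:1
Op 4: write(P1, v1, 125). refcount(pp3)=1 -> write in place. 5 ppages; refcounts: pp0:2 pp1:1 pp2:1 pp3:1 pp4:1
Op 5: fork(P0) -> P2. 5 ppages; refcounts: pp0:3 pp1:2 pp2:1 pp3:1 pp4:2
P0: v1 -> pp1 = 26
P1: v1 -> pp3 = 125
P2: v1 -> pp1 = 26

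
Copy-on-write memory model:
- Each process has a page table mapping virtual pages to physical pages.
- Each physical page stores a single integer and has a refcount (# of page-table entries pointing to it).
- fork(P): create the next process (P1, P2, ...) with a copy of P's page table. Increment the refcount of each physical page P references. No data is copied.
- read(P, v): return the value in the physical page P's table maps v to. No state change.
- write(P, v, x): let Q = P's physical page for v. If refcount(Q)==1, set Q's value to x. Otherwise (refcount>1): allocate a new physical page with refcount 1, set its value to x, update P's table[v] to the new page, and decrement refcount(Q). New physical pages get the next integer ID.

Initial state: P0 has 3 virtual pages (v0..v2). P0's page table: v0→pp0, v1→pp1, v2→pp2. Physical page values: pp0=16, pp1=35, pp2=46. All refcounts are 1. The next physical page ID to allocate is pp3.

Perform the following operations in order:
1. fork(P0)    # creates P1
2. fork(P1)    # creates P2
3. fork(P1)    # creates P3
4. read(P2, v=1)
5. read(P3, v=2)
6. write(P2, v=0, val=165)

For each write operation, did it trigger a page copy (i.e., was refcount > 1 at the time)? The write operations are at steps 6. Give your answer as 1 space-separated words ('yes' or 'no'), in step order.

Op 1: fork(P0) -> P1. 3 ppages; refcounts: pp0:2 pp1:2 pp2:2
Op 2: fork(P1) -> P2. 3 ppages; refcounts: pp0:3 pp1:3 pp2:3
Op 3: fork(P1) -> P3. 3 ppages; refcounts: pp0:4 pp1:4 pp2:4
Op 4: read(P2, v1) -> 35. No state change.
Op 5: read(P3, v2) -> 46. No state change.
Op 6: write(P2, v0, 165). refcount(pp0)=4>1 -> COPY to pp3. 4 ppages; refcounts: pp0:3 pp1:4 pp2:4 pp3:1

yes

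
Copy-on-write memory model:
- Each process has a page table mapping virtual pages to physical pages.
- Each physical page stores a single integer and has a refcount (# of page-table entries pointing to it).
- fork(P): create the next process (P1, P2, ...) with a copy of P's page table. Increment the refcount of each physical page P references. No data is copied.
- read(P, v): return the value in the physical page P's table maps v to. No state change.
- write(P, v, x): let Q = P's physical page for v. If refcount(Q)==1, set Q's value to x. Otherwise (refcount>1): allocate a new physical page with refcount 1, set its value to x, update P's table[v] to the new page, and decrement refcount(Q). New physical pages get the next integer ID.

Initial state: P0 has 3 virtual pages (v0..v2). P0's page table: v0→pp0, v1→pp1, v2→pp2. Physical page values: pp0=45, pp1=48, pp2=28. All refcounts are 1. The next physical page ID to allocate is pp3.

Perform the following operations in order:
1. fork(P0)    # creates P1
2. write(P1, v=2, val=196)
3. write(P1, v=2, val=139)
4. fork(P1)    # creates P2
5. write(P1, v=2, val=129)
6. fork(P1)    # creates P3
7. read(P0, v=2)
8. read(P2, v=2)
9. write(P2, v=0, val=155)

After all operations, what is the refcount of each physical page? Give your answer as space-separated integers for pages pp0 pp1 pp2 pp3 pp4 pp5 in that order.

Answer: 3 4 1 1 2 1

Derivation:
Op 1: fork(P0) -> P1. 3 ppages; refcounts: pp0:2 pp1:2 pp2:2
Op 2: write(P1, v2, 196). refcount(pp2)=2>1 -> COPY to pp3. 4 ppages; refcounts: pp0:2 pp1:2 pp2:1 pp3:1
Op 3: write(P1, v2, 139). refcount(pp3)=1 -> write in place. 4 ppages; refcounts: pp0:2 pp1:2 pp2:1 pp3:1
Op 4: fork(P1) -> P2. 4 ppages; refcounts: pp0:3 pp1:3 pp2:1 pp3:2
Op 5: write(P1, v2, 129). refcount(pp3)=2>1 -> COPY to pp4. 5 ppages; refcounts: pp0:3 pp1:3 pp2:1 pp3:1 pp4:1
Op 6: fork(P1) -> P3. 5 ppages; refcounts: pp0:4 pp1:4 pp2:1 pp3:1 pp4:2
Op 7: read(P0, v2) -> 28. No state change.
Op 8: read(P2, v2) -> 139. No state change.
Op 9: write(P2, v0, 155). refcount(pp0)=4>1 -> COPY to pp5. 6 ppages; refcounts: pp0:3 pp1:4 pp2:1 pp3:1 pp4:2 pp5:1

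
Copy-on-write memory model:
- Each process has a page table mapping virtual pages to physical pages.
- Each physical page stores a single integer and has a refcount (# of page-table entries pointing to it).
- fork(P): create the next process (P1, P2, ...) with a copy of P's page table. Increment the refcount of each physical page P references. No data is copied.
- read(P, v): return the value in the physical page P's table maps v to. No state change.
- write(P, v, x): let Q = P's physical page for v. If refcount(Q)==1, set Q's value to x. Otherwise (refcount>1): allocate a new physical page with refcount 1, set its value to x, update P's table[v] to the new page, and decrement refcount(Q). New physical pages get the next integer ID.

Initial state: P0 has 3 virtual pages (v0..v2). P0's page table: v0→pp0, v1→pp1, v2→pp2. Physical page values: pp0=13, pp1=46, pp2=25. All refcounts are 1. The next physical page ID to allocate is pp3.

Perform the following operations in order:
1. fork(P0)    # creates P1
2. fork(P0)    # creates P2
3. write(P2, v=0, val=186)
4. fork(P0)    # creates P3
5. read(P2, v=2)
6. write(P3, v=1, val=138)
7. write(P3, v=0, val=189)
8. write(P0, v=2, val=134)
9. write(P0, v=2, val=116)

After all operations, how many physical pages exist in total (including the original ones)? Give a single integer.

Op 1: fork(P0) -> P1. 3 ppages; refcounts: pp0:2 pp1:2 pp2:2
Op 2: fork(P0) -> P2. 3 ppages; refcounts: pp0:3 pp1:3 pp2:3
Op 3: write(P2, v0, 186). refcount(pp0)=3>1 -> COPY to pp3. 4 ppages; refcounts: pp0:2 pp1:3 pp2:3 pp3:1
Op 4: fork(P0) -> P3. 4 ppages; refcounts: pp0:3 pp1:4 pp2:4 pp3:1
Op 5: read(P2, v2) -> 25. No state change.
Op 6: write(P3, v1, 138). refcount(pp1)=4>1 -> COPY to pp4. 5 ppages; refcounts: pp0:3 pp1:3 pp2:4 pp3:1 pp4:1
Op 7: write(P3, v0, 189). refcount(pp0)=3>1 -> COPY to pp5. 6 ppages; refcounts: pp0:2 pp1:3 pp2:4 pp3:1 pp4:1 pp5:1
Op 8: write(P0, v2, 134). refcount(pp2)=4>1 -> COPY to pp6. 7 ppages; refcounts: pp0:2 pp1:3 pp2:3 pp3:1 pp4:1 pp5:1 pp6:1
Op 9: write(P0, v2, 116). refcount(pp6)=1 -> write in place. 7 ppages; refcounts: pp0:2 pp1:3 pp2:3 pp3:1 pp4:1 pp5:1 pp6:1

Answer: 7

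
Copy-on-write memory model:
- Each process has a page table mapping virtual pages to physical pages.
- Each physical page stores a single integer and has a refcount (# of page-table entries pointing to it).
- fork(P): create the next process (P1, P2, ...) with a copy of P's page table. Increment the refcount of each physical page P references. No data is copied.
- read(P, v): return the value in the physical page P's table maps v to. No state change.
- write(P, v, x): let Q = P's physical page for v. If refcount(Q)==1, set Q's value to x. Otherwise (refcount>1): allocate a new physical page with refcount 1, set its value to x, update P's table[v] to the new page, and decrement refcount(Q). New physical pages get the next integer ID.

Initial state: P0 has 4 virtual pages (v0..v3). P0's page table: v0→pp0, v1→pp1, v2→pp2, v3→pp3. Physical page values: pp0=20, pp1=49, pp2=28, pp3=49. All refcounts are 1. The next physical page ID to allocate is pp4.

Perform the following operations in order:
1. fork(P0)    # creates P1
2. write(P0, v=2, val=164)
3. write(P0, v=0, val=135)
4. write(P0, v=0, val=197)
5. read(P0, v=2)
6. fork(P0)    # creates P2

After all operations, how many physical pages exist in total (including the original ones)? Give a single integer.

Answer: 6

Derivation:
Op 1: fork(P0) -> P1. 4 ppages; refcounts: pp0:2 pp1:2 pp2:2 pp3:2
Op 2: write(P0, v2, 164). refcount(pp2)=2>1 -> COPY to pp4. 5 ppages; refcounts: pp0:2 pp1:2 pp2:1 pp3:2 pp4:1
Op 3: write(P0, v0, 135). refcount(pp0)=2>1 -> COPY to pp5. 6 ppages; refcounts: pp0:1 pp1:2 pp2:1 pp3:2 pp4:1 pp5:1
Op 4: write(P0, v0, 197). refcount(pp5)=1 -> write in place. 6 ppages; refcounts: pp0:1 pp1:2 pp2:1 pp3:2 pp4:1 pp5:1
Op 5: read(P0, v2) -> 164. No state change.
Op 6: fork(P0) -> P2. 6 ppages; refcounts: pp0:1 pp1:3 pp2:1 pp3:3 pp4:2 pp5:2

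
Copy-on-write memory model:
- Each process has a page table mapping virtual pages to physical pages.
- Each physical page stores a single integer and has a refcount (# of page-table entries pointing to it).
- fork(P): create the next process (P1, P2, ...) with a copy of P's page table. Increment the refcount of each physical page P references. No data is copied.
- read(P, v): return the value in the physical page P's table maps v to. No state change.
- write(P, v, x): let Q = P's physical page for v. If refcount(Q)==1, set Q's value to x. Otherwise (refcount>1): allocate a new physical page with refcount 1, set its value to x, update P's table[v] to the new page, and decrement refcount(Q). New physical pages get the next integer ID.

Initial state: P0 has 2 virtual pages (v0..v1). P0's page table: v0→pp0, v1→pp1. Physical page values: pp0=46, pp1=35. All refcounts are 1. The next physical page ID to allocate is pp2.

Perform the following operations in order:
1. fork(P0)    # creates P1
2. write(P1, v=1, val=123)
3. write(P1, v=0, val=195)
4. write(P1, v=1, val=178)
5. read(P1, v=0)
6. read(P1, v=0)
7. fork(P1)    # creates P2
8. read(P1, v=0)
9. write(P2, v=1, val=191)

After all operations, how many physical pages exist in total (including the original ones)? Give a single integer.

Op 1: fork(P0) -> P1. 2 ppages; refcounts: pp0:2 pp1:2
Op 2: write(P1, v1, 123). refcount(pp1)=2>1 -> COPY to pp2. 3 ppages; refcounts: pp0:2 pp1:1 pp2:1
Op 3: write(P1, v0, 195). refcount(pp0)=2>1 -> COPY to pp3. 4 ppages; refcounts: pp0:1 pp1:1 pp2:1 pp3:1
Op 4: write(P1, v1, 178). refcount(pp2)=1 -> write in place. 4 ppages; refcounts: pp0:1 pp1:1 pp2:1 pp3:1
Op 5: read(P1, v0) -> 195. No state change.
Op 6: read(P1, v0) -> 195. No state change.
Op 7: fork(P1) -> P2. 4 ppages; refcounts: pp0:1 pp1:1 pp2:2 pp3:2
Op 8: read(P1, v0) -> 195. No state change.
Op 9: write(P2, v1, 191). refcount(pp2)=2>1 -> COPY to pp4. 5 ppages; refcounts: pp0:1 pp1:1 pp2:1 pp3:2 pp4:1

Answer: 5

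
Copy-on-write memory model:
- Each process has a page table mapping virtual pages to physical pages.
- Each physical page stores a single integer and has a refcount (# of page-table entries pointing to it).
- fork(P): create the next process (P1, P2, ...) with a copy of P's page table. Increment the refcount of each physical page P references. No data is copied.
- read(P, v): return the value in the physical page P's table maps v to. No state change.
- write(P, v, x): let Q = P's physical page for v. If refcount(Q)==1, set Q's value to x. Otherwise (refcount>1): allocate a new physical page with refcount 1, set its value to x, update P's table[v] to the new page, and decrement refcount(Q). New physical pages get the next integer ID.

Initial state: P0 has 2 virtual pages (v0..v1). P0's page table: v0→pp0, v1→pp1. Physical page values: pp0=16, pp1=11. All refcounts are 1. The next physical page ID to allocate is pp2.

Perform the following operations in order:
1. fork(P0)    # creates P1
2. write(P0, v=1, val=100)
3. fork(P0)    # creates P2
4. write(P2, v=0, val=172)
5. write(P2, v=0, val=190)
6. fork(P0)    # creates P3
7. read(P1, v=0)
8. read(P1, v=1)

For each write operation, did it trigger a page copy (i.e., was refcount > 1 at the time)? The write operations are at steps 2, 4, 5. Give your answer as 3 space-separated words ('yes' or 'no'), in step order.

Op 1: fork(P0) -> P1. 2 ppages; refcounts: pp0:2 pp1:2
Op 2: write(P0, v1, 100). refcount(pp1)=2>1 -> COPY to pp2. 3 ppages; refcounts: pp0:2 pp1:1 pp2:1
Op 3: fork(P0) -> P2. 3 ppages; refcounts: pp0:3 pp1:1 pp2:2
Op 4: write(P2, v0, 172). refcount(pp0)=3>1 -> COPY to pp3. 4 ppages; refcounts: pp0:2 pp1:1 pp2:2 pp3:1
Op 5: write(P2, v0, 190). refcount(pp3)=1 -> write in place. 4 ppages; refcounts: pp0:2 pp1:1 pp2:2 pp3:1
Op 6: fork(P0) -> P3. 4 ppages; refcounts: pp0:3 pp1:1 pp2:3 pp3:1
Op 7: read(P1, v0) -> 16. No state change.
Op 8: read(P1, v1) -> 11. No state change.

yes yes no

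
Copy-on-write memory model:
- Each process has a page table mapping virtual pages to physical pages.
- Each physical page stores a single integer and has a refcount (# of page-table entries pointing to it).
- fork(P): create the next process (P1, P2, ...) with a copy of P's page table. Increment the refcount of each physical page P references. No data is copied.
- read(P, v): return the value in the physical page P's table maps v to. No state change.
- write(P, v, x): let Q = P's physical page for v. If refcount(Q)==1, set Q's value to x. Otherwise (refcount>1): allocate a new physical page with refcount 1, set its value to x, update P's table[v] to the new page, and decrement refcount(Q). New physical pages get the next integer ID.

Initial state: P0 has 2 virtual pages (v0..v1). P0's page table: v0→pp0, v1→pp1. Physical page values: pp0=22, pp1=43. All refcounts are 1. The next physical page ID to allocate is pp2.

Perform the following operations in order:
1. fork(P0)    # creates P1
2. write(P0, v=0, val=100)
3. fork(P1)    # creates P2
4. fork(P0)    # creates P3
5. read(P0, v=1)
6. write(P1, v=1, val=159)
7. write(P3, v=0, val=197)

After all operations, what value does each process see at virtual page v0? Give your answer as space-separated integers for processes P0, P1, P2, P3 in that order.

Answer: 100 22 22 197

Derivation:
Op 1: fork(P0) -> P1. 2 ppages; refcounts: pp0:2 pp1:2
Op 2: write(P0, v0, 100). refcount(pp0)=2>1 -> COPY to pp2. 3 ppages; refcounts: pp0:1 pp1:2 pp2:1
Op 3: fork(P1) -> P2. 3 ppages; refcounts: pp0:2 pp1:3 pp2:1
Op 4: fork(P0) -> P3. 3 ppages; refcounts: pp0:2 pp1:4 pp2:2
Op 5: read(P0, v1) -> 43. No state change.
Op 6: write(P1, v1, 159). refcount(pp1)=4>1 -> COPY to pp3. 4 ppages; refcounts: pp0:2 pp1:3 pp2:2 pp3:1
Op 7: write(P3, v0, 197). refcount(pp2)=2>1 -> COPY to pp4. 5 ppages; refcounts: pp0:2 pp1:3 pp2:1 pp3:1 pp4:1
P0: v0 -> pp2 = 100
P1: v0 -> pp0 = 22
P2: v0 -> pp0 = 22
P3: v0 -> pp4 = 197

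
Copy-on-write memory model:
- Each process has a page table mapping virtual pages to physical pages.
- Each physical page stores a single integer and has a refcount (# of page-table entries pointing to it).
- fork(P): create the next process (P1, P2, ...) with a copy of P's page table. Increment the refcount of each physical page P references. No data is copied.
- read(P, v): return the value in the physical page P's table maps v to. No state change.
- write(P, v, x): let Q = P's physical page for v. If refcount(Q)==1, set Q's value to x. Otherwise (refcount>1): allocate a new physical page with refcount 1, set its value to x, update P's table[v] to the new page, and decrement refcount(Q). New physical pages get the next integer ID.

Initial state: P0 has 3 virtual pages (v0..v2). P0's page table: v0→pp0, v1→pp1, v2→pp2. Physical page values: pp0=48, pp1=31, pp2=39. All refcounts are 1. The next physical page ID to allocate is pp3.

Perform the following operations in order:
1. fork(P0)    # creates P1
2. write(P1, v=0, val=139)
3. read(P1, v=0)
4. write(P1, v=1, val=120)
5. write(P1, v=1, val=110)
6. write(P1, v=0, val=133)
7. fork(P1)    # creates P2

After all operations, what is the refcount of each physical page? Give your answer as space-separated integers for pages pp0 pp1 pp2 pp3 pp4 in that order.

Answer: 1 1 3 2 2

Derivation:
Op 1: fork(P0) -> P1. 3 ppages; refcounts: pp0:2 pp1:2 pp2:2
Op 2: write(P1, v0, 139). refcount(pp0)=2>1 -> COPY to pp3. 4 ppages; refcounts: pp0:1 pp1:2 pp2:2 pp3:1
Op 3: read(P1, v0) -> 139. No state change.
Op 4: write(P1, v1, 120). refcount(pp1)=2>1 -> COPY to pp4. 5 ppages; refcounts: pp0:1 pp1:1 pp2:2 pp3:1 pp4:1
Op 5: write(P1, v1, 110). refcount(pp4)=1 -> write in place. 5 ppages; refcounts: pp0:1 pp1:1 pp2:2 pp3:1 pp4:1
Op 6: write(P1, v0, 133). refcount(pp3)=1 -> write in place. 5 ppages; refcounts: pp0:1 pp1:1 pp2:2 pp3:1 pp4:1
Op 7: fork(P1) -> P2. 5 ppages; refcounts: pp0:1 pp1:1 pp2:3 pp3:2 pp4:2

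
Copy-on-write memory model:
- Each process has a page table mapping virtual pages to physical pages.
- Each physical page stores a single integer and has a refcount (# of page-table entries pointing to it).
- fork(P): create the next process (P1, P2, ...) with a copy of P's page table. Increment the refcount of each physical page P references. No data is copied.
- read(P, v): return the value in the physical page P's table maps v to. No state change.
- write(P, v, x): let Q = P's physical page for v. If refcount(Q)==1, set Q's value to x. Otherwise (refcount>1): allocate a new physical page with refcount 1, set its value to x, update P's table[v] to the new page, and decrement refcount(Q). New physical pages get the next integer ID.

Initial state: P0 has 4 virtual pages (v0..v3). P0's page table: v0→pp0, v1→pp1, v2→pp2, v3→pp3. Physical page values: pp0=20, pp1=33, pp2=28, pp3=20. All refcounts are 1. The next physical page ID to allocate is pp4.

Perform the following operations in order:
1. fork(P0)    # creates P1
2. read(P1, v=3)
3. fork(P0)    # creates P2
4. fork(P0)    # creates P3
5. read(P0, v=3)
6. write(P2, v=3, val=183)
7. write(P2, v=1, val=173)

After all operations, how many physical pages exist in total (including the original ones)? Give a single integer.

Answer: 6

Derivation:
Op 1: fork(P0) -> P1. 4 ppages; refcounts: pp0:2 pp1:2 pp2:2 pp3:2
Op 2: read(P1, v3) -> 20. No state change.
Op 3: fork(P0) -> P2. 4 ppages; refcounts: pp0:3 pp1:3 pp2:3 pp3:3
Op 4: fork(P0) -> P3. 4 ppages; refcounts: pp0:4 pp1:4 pp2:4 pp3:4
Op 5: read(P0, v3) -> 20. No state change.
Op 6: write(P2, v3, 183). refcount(pp3)=4>1 -> COPY to pp4. 5 ppages; refcounts: pp0:4 pp1:4 pp2:4 pp3:3 pp4:1
Op 7: write(P2, v1, 173). refcount(pp1)=4>1 -> COPY to pp5. 6 ppages; refcounts: pp0:4 pp1:3 pp2:4 pp3:3 pp4:1 pp5:1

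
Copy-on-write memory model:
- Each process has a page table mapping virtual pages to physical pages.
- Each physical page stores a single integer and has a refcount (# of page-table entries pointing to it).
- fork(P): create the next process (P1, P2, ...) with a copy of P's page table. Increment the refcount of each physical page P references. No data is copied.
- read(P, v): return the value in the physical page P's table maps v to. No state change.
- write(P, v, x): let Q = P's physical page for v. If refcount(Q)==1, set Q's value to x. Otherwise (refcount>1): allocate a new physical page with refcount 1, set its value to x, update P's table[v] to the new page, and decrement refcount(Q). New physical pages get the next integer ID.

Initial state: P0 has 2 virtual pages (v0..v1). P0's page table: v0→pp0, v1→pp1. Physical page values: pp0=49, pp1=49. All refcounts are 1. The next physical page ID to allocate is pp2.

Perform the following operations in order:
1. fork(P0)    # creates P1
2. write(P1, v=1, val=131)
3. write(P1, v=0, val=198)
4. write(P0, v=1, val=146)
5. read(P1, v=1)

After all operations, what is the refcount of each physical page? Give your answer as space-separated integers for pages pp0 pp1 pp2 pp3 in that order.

Op 1: fork(P0) -> P1. 2 ppages; refcounts: pp0:2 pp1:2
Op 2: write(P1, v1, 131). refcount(pp1)=2>1 -> COPY to pp2. 3 ppages; refcounts: pp0:2 pp1:1 pp2:1
Op 3: write(P1, v0, 198). refcount(pp0)=2>1 -> COPY to pp3. 4 ppages; refcounts: pp0:1 pp1:1 pp2:1 pp3:1
Op 4: write(P0, v1, 146). refcount(pp1)=1 -> write in place. 4 ppages; refcounts: pp0:1 pp1:1 pp2:1 pp3:1
Op 5: read(P1, v1) -> 131. No state change.

Answer: 1 1 1 1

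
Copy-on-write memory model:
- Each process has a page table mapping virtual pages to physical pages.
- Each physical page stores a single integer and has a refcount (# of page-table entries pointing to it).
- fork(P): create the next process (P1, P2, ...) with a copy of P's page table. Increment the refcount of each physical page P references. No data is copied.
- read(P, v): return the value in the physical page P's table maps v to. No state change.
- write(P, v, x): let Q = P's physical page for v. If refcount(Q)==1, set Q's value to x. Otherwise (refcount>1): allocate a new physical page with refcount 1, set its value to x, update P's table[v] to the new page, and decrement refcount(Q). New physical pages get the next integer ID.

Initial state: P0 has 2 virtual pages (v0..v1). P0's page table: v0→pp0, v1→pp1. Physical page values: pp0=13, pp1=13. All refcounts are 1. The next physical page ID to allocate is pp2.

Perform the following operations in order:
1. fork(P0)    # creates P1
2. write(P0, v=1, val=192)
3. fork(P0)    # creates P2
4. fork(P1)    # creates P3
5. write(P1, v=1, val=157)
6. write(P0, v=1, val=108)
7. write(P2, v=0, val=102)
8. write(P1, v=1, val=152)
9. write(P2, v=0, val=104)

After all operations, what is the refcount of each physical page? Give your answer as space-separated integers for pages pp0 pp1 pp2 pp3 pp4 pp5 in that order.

Answer: 3 1 1 1 1 1

Derivation:
Op 1: fork(P0) -> P1. 2 ppages; refcounts: pp0:2 pp1:2
Op 2: write(P0, v1, 192). refcount(pp1)=2>1 -> COPY to pp2. 3 ppages; refcounts: pp0:2 pp1:1 pp2:1
Op 3: fork(P0) -> P2. 3 ppages; refcounts: pp0:3 pp1:1 pp2:2
Op 4: fork(P1) -> P3. 3 ppages; refcounts: pp0:4 pp1:2 pp2:2
Op 5: write(P1, v1, 157). refcount(pp1)=2>1 -> COPY to pp3. 4 ppages; refcounts: pp0:4 pp1:1 pp2:2 pp3:1
Op 6: write(P0, v1, 108). refcount(pp2)=2>1 -> COPY to pp4. 5 ppages; refcounts: pp0:4 pp1:1 pp2:1 pp3:1 pp4:1
Op 7: write(P2, v0, 102). refcount(pp0)=4>1 -> COPY to pp5. 6 ppages; refcounts: pp0:3 pp1:1 pp2:1 pp3:1 pp4:1 pp5:1
Op 8: write(P1, v1, 152). refcount(pp3)=1 -> write in place. 6 ppages; refcounts: pp0:3 pp1:1 pp2:1 pp3:1 pp4:1 pp5:1
Op 9: write(P2, v0, 104). refcount(pp5)=1 -> write in place. 6 ppages; refcounts: pp0:3 pp1:1 pp2:1 pp3:1 pp4:1 pp5:1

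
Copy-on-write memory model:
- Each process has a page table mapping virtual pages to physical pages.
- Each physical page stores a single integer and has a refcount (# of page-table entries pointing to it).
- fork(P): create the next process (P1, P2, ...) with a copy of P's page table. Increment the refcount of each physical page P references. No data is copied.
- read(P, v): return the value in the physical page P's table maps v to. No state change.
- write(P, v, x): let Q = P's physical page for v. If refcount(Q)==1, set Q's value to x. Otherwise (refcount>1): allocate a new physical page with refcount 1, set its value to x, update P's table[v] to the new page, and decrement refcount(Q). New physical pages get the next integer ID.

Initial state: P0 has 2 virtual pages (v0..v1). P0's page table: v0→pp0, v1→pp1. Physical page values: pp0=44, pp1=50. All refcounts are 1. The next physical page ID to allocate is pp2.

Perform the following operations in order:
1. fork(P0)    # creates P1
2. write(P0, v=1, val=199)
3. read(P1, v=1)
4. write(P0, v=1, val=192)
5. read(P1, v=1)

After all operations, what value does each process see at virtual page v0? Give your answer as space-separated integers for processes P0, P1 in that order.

Op 1: fork(P0) -> P1. 2 ppages; refcounts: pp0:2 pp1:2
Op 2: write(P0, v1, 199). refcount(pp1)=2>1 -> COPY to pp2. 3 ppages; refcounts: pp0:2 pp1:1 pp2:1
Op 3: read(P1, v1) -> 50. No state change.
Op 4: write(P0, v1, 192). refcount(pp2)=1 -> write in place. 3 ppages; refcounts: pp0:2 pp1:1 pp2:1
Op 5: read(P1, v1) -> 50. No state change.
P0: v0 -> pp0 = 44
P1: v0 -> pp0 = 44

Answer: 44 44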